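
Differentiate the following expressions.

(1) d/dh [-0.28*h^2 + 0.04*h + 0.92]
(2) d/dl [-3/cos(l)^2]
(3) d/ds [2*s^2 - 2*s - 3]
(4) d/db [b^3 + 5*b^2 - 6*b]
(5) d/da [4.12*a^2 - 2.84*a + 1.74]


(1) = 0.04 - 0.56*h
(2) = -6*sin(l)/cos(l)^3
(3) = 4*s - 2
(4) = 3*b^2 + 10*b - 6
(5) = 8.24*a - 2.84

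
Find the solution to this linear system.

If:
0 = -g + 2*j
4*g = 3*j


Then:
g = 0
j = 0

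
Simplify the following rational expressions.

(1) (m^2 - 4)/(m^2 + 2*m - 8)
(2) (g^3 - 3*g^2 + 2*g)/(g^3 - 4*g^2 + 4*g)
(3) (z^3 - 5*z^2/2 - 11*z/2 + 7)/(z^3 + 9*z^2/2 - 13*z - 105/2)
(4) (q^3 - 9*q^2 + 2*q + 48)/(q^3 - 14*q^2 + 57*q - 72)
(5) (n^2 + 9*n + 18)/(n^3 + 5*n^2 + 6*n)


(1) = (m + 2)/(m + 4)
(2) = (g - 1)/(g - 2)
(3) = (z^2 + z - 2)/(z^2 + 8*z + 15)
(4) = (q + 2)/(q - 3)
(5) = (n + 6)/(n^2 + 2*n)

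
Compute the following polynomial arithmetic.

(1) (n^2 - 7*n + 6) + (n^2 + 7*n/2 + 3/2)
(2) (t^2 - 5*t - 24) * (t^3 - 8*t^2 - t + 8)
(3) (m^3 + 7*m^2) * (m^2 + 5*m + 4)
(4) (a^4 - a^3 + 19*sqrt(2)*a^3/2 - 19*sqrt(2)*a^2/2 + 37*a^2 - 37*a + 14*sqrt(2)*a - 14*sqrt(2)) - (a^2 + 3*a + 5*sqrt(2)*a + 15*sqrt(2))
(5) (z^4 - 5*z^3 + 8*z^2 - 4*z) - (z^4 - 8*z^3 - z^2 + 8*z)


(1) = 2*n^2 - 7*n/2 + 15/2
(2) = t^5 - 13*t^4 + 15*t^3 + 205*t^2 - 16*t - 192
(3) = m^5 + 12*m^4 + 39*m^3 + 28*m^2
(4) = a^4 - a^3 + 19*sqrt(2)*a^3/2 - 19*sqrt(2)*a^2/2 + 36*a^2 - 40*a + 9*sqrt(2)*a - 29*sqrt(2)
(5) = 3*z^3 + 9*z^2 - 12*z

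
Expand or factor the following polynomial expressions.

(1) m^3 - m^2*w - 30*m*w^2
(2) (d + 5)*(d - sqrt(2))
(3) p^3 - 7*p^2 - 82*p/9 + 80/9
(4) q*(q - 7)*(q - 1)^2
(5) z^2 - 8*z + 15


(1) = m*(m - 6*w)*(m + 5*w)
(2) = d^2 - sqrt(2)*d + 5*d - 5*sqrt(2)
(3) = (p - 8)*(p - 2/3)*(p + 5/3)
(4) = q^4 - 9*q^3 + 15*q^2 - 7*q
(5) = (z - 5)*(z - 3)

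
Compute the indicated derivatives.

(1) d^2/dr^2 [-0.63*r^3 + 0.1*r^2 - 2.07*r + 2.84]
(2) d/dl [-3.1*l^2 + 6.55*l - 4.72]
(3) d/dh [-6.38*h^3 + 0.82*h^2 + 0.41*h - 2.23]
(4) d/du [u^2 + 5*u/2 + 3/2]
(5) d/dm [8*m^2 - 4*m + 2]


(1) = 0.2 - 3.78*r
(2) = 6.55 - 6.2*l
(3) = -19.14*h^2 + 1.64*h + 0.41
(4) = 2*u + 5/2
(5) = 16*m - 4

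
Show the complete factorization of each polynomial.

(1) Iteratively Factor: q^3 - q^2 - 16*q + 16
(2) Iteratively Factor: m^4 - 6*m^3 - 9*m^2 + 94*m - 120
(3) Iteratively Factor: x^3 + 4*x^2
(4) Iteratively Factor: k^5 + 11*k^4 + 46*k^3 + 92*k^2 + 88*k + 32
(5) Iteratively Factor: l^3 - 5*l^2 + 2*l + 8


(1) = (q - 1)*(q^2 - 16) = (q - 1)*(q + 4)*(q - 4)
(2) = (m - 5)*(m^3 - m^2 - 14*m + 24) = (m - 5)*(m - 3)*(m^2 + 2*m - 8) = (m - 5)*(m - 3)*(m - 2)*(m + 4)
(3) = (x)*(x^2 + 4*x) = x^2*(x + 4)
(4) = (k + 2)*(k^4 + 9*k^3 + 28*k^2 + 36*k + 16) = (k + 2)^2*(k^3 + 7*k^2 + 14*k + 8) = (k + 1)*(k + 2)^2*(k^2 + 6*k + 8) = (k + 1)*(k + 2)^2*(k + 4)*(k + 2)
(5) = (l - 4)*(l^2 - l - 2) = (l - 4)*(l - 2)*(l + 1)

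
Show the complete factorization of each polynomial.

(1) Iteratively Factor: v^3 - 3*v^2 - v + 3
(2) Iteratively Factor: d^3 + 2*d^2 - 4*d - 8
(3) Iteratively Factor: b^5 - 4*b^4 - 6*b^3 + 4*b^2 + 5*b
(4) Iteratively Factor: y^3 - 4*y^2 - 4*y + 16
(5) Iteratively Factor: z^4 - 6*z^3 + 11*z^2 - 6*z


(1) = (v - 3)*(v^2 - 1) = (v - 3)*(v + 1)*(v - 1)
(2) = (d - 2)*(d^2 + 4*d + 4) = (d - 2)*(d + 2)*(d + 2)
(3) = (b - 5)*(b^4 + b^3 - b^2 - b) = (b - 5)*(b + 1)*(b^3 - b) = (b - 5)*(b + 1)^2*(b^2 - b) = b*(b - 5)*(b + 1)^2*(b - 1)
(4) = (y - 4)*(y^2 - 4) = (y - 4)*(y + 2)*(y - 2)
(5) = (z)*(z^3 - 6*z^2 + 11*z - 6) = z*(z - 2)*(z^2 - 4*z + 3) = z*(z - 3)*(z - 2)*(z - 1)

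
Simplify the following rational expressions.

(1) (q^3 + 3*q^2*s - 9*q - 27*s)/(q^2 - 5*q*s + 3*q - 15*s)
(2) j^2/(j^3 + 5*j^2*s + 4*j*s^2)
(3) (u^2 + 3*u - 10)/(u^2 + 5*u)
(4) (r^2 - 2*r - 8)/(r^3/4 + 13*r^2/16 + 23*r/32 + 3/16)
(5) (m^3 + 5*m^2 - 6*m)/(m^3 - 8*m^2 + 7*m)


(1) = (q^2 + 3*q*s - 3*q - 9*s)/(q - 5*s)
(2) = j/(j^2 + 5*j*s + 4*s^2)
(3) = (u - 2)/u
(4) = (32*r - 128)/(8*r^2 + 10*r + 3)
(5) = (m + 6)/(m - 7)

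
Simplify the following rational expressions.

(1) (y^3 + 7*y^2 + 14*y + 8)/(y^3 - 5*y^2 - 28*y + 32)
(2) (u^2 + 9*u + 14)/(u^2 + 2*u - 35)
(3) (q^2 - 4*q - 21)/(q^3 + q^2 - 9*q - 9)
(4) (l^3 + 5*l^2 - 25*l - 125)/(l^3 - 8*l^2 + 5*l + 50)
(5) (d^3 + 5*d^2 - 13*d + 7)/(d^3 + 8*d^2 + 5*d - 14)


(1) = (y^2 + 3*y + 2)/(y^2 - 9*y + 8)
(2) = (u + 2)/(u - 5)
(3) = (q - 7)/(q^2 - 2*q - 3)
(4) = (l^2 + 10*l + 25)/(l^2 - 3*l - 10)
(5) = (d - 1)/(d + 2)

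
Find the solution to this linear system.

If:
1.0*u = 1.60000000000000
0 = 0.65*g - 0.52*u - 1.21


Then:
g = 3.14
u = 1.60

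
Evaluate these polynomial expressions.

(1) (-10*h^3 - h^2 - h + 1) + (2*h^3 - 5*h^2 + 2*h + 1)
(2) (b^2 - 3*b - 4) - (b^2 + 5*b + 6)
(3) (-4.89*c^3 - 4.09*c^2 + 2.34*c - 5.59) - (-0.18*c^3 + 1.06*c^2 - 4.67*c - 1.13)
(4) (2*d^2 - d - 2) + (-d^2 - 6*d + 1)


(1) = -8*h^3 - 6*h^2 + h + 2
(2) = -8*b - 10
(3) = -4.71*c^3 - 5.15*c^2 + 7.01*c - 4.46
(4) = d^2 - 7*d - 1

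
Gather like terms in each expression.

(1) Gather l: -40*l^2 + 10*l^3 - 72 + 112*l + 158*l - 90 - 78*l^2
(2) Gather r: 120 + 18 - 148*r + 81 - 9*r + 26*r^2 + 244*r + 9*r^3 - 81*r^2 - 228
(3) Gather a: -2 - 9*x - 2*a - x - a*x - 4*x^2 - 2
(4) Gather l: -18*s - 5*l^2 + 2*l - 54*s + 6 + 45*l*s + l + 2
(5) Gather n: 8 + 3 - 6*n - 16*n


(1) = 10*l^3 - 118*l^2 + 270*l - 162
(2) = 9*r^3 - 55*r^2 + 87*r - 9
(3) = a*(-x - 2) - 4*x^2 - 10*x - 4
(4) = -5*l^2 + l*(45*s + 3) - 72*s + 8
(5) = 11 - 22*n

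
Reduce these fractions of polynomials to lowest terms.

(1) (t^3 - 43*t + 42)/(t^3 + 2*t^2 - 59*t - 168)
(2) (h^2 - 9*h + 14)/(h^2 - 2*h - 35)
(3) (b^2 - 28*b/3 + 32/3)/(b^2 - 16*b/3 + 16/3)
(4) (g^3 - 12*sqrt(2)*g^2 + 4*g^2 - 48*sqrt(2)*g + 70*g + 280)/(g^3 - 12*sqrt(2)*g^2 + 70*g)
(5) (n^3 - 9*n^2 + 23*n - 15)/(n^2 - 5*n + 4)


(1) = (t^2 - 7*t + 6)/(t^2 - 5*t - 24)
(2) = (h - 2)/(h + 5)
(3) = (b - 8)/(b - 4)
(4) = (g + 4)/g
(5) = (n^2 - 8*n + 15)/(n - 4)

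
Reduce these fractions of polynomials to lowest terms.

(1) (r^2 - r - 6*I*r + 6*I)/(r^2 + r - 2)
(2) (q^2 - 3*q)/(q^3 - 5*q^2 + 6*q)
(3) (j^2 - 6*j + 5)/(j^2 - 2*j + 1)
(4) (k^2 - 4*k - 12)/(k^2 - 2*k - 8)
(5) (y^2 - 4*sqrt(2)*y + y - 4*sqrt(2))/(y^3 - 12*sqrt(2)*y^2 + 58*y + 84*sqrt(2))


(1) = (r - 6*I)/(r + 2)
(2) = 1/(q - 2)
(3) = (j - 5)/(j - 1)
(4) = (k - 6)/(k - 4)
(5) = (y^2 + y*(1 - 4*sqrt(2)) - 4*sqrt(2))/(y^3 - 12*sqrt(2)*y^2 + 58*y + 84*sqrt(2))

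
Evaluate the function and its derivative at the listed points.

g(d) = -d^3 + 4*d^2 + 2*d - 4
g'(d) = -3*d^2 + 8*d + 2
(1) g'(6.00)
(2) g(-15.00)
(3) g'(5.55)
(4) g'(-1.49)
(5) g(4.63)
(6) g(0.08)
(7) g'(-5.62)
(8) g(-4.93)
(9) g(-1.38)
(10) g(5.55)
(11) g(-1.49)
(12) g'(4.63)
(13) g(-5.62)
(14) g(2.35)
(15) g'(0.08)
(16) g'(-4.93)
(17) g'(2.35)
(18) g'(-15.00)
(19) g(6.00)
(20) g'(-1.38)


(1) = -58.00
(2) = 4241.00
(3) = -46.01
(4) = -16.58
(5) = -8.25
(6) = -3.81
(7) = -137.71
(8) = 203.18
(9) = 3.49
(10) = -40.64
(11) = 5.21
(12) = -25.27
(13) = 288.60
(14) = 9.81
(15) = 2.62
(16) = -110.35
(17) = 4.23
(18) = -793.00
(19) = -64.00
(20) = -14.75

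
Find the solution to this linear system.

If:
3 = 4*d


Then:
d = 3/4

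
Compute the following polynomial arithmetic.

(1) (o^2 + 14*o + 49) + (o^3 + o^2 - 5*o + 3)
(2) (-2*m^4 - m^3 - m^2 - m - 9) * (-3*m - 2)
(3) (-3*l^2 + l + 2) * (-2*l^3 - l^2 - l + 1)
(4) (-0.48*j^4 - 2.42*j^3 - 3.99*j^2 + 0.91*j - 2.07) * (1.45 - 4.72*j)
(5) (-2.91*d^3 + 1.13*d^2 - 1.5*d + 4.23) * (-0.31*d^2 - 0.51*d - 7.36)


(1) = o^3 + 2*o^2 + 9*o + 52
(2) = 6*m^5 + 7*m^4 + 5*m^3 + 5*m^2 + 29*m + 18
(3) = 6*l^5 + l^4 - 2*l^3 - 6*l^2 - l + 2
(4) = 2.2656*j^5 + 10.7264*j^4 + 15.3238*j^3 - 10.0807*j^2 + 11.0899*j - 3.0015
(5) = 0.9021*d^5 + 1.1338*d^4 + 21.3063*d^3 - 8.8631*d^2 + 8.8827*d - 31.1328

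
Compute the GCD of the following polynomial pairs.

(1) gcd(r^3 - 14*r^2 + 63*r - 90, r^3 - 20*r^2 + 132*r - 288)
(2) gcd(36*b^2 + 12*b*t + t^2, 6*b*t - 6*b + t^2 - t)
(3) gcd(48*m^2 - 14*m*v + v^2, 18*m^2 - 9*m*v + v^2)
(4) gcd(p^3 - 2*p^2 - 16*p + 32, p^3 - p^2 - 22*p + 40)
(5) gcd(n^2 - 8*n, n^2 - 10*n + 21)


(1) = gcd((r - 6)*(r - 5)*(r - 3), (r - 8)*(r - 6)^2) = r - 6
(2) = 6*b + t
(3) = -6*m + v
(4) = gcd((p - 4)*(p - 2)*(p + 4), (p - 4)*(p - 2)*(p + 5)) = p^2 - 6*p + 8
(5) = gcd(n*(n - 8), (n - 7)*(n - 3)) = 1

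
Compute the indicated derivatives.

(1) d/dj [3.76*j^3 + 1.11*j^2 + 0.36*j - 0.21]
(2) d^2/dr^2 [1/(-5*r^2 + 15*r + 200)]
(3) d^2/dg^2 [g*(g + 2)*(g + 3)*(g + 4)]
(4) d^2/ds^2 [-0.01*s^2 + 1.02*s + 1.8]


(1) = 11.28*j^2 + 2.22*j + 0.36
(2) = 2*(-r^2 + 3*r + (2*r - 3)^2 + 40)/(5*(-r^2 + 3*r + 40)^3)
(3) = 12*g^2 + 54*g + 52
(4) = -0.0200000000000000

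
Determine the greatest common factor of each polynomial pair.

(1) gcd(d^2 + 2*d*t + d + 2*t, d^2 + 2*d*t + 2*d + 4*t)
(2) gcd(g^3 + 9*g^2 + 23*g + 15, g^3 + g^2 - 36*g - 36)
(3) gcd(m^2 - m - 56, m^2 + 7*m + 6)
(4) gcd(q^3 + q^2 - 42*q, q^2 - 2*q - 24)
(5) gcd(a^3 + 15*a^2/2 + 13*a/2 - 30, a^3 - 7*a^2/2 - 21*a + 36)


(1) = gcd((d + 1)*(d + 2*t), (d + 2)*(d + 2*t)) = d + 2*t
(2) = gcd((g + 1)*(g + 3)*(g + 5), (g - 6)*(g + 1)*(g + 6)) = g + 1
(3) = 1
(4) = q - 6
(5) = a^2 + 5*a/2 - 6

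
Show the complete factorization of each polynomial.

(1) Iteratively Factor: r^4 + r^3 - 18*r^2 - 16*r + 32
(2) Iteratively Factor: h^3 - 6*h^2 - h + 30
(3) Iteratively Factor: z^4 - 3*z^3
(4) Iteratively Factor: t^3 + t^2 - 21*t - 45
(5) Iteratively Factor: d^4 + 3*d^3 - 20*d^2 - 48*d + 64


(1) = (r - 4)*(r^3 + 5*r^2 + 2*r - 8) = (r - 4)*(r - 1)*(r^2 + 6*r + 8) = (r - 4)*(r - 1)*(r + 4)*(r + 2)
(2) = (h - 5)*(h^2 - h - 6) = (h - 5)*(h - 3)*(h + 2)
(3) = (z)*(z^3 - 3*z^2) = z^2*(z^2 - 3*z) = z^3*(z - 3)
(4) = (t + 3)*(t^2 - 2*t - 15) = (t - 5)*(t + 3)*(t + 3)
(5) = (d - 4)*(d^3 + 7*d^2 + 8*d - 16) = (d - 4)*(d + 4)*(d^2 + 3*d - 4) = (d - 4)*(d + 4)^2*(d - 1)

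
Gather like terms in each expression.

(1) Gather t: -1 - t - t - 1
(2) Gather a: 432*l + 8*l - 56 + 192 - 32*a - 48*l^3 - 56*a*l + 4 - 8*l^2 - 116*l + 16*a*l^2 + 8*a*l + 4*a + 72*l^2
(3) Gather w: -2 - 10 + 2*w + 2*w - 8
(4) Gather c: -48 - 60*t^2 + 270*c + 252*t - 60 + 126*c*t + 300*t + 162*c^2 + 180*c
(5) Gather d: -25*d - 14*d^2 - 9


(1) = -2*t - 2
(2) = a*(16*l^2 - 48*l - 28) - 48*l^3 + 64*l^2 + 324*l + 140
(3) = 4*w - 20
(4) = 162*c^2 + c*(126*t + 450) - 60*t^2 + 552*t - 108
(5) = -14*d^2 - 25*d - 9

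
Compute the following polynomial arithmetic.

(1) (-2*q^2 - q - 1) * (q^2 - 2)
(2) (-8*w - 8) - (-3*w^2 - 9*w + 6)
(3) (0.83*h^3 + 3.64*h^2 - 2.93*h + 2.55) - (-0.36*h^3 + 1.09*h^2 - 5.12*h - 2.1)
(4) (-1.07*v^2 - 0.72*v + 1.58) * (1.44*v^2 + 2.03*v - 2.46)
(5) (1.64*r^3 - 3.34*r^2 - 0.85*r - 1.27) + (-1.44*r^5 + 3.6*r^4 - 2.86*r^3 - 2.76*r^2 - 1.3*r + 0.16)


(1) = -2*q^4 - q^3 + 3*q^2 + 2*q + 2
(2) = 3*w^2 + w - 14
(3) = 1.19*h^3 + 2.55*h^2 + 2.19*h + 4.65
(4) = -1.5408*v^4 - 3.2089*v^3 + 3.4458*v^2 + 4.9786*v - 3.8868
(5) = -1.44*r^5 + 3.6*r^4 - 1.22*r^3 - 6.1*r^2 - 2.15*r - 1.11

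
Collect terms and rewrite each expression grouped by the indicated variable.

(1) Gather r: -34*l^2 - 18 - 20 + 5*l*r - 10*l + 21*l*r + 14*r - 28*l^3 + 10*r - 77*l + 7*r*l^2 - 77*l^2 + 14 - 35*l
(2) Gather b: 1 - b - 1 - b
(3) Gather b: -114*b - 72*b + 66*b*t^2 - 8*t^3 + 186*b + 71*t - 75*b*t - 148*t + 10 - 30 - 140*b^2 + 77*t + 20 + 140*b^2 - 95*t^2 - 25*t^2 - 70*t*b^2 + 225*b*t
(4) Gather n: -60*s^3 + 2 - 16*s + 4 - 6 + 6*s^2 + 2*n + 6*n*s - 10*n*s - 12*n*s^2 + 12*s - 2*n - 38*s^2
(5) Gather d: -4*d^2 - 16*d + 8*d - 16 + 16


(1) = -28*l^3 - 111*l^2 - 122*l + r*(7*l^2 + 26*l + 24) - 24
(2) = -2*b
(3) = -70*b^2*t + b*(66*t^2 + 150*t) - 8*t^3 - 120*t^2
(4) = n*(-12*s^2 - 4*s) - 60*s^3 - 32*s^2 - 4*s
(5) = -4*d^2 - 8*d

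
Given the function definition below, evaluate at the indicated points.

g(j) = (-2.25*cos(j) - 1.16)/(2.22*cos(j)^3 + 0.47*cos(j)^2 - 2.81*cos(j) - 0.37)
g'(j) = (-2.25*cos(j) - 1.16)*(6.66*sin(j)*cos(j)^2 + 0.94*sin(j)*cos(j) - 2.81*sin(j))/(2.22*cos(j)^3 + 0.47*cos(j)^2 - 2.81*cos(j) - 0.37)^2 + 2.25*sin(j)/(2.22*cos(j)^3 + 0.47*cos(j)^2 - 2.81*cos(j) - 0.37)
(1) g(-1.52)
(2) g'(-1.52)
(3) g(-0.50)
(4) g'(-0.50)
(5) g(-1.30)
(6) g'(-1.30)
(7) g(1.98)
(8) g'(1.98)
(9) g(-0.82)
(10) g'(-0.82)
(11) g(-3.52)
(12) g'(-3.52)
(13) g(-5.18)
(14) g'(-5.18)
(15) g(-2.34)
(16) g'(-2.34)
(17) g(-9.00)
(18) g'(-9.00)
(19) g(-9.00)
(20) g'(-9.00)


(1) = 2.49
(2) = -8.97
(3) = 3.22
(4) = 6.09
(5) = 1.69
(6) = -1.16
(7) = -0.39
(8) = 4.13
(9) = 1.98
(10) = 2.19
(11) = 1.08
(12) = 1.91
(13) = 1.63
(14) = -0.38
(15) = 0.38
(16) = -1.46
(17) = 0.99
(18) = -1.87
(19) = 0.99
(20) = -1.87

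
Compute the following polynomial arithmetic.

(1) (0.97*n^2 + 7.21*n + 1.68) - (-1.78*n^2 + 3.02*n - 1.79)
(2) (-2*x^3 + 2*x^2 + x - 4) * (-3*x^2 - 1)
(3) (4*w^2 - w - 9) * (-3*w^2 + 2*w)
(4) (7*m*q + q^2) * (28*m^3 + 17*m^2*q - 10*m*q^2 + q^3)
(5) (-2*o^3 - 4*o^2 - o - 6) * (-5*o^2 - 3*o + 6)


(1) = 2.75*n^2 + 4.19*n + 3.47
(2) = 6*x^5 - 6*x^4 - x^3 + 10*x^2 - x + 4
(3) = -12*w^4 + 11*w^3 + 25*w^2 - 18*w
(4) = 196*m^4*q + 147*m^3*q^2 - 53*m^2*q^3 - 3*m*q^4 + q^5
(5) = 10*o^5 + 26*o^4 + 5*o^3 + 9*o^2 + 12*o - 36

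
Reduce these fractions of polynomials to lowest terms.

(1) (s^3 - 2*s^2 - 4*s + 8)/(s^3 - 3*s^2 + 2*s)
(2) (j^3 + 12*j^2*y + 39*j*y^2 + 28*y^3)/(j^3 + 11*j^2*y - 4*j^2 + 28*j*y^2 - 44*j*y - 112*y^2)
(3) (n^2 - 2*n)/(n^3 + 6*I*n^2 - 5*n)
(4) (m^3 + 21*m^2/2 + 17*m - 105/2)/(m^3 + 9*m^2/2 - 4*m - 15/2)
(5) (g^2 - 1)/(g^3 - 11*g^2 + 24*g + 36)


(1) = (s^2 - 4)/(s^2 - s)
(2) = (j + y)/(j - 4)
(3) = (n - 2)/(n^2 + 6*I*n - 5)
(4) = (m + 7)/(m + 1)
(5) = (g - 1)/(g^2 - 12*g + 36)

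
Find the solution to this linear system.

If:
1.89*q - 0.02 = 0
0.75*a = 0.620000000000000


Then:
a = 0.83
q = 0.01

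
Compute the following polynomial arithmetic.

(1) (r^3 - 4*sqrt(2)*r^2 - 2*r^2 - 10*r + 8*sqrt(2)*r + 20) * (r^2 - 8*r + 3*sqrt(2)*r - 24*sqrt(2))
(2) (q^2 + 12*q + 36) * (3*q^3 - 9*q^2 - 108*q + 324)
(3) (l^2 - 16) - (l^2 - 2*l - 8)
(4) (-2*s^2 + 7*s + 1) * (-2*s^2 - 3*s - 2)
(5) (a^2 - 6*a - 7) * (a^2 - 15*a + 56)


(1) = r^5 - 10*r^4 - sqrt(2)*r^4 - 18*r^3 + 10*sqrt(2)*r^3 - 46*sqrt(2)*r^2 + 340*r^2 - 544*r + 300*sqrt(2)*r - 480*sqrt(2)
(2) = 3*q^5 + 27*q^4 - 108*q^3 - 1296*q^2 + 11664
(3) = 2*l - 8
(4) = 4*s^4 - 8*s^3 - 19*s^2 - 17*s - 2
(5) = a^4 - 21*a^3 + 139*a^2 - 231*a - 392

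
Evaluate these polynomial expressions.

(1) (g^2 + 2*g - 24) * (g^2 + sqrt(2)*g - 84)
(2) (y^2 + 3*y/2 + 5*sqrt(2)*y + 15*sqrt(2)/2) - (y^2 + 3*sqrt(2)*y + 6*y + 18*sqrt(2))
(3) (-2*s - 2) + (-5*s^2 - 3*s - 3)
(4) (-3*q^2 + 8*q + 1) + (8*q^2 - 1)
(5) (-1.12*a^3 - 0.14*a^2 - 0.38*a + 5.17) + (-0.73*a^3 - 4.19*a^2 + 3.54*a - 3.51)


(1) = g^4 + sqrt(2)*g^3 + 2*g^3 - 108*g^2 + 2*sqrt(2)*g^2 - 168*g - 24*sqrt(2)*g + 2016
(2) = -9*y/2 + 2*sqrt(2)*y - 21*sqrt(2)/2
(3) = -5*s^2 - 5*s - 5
(4) = 5*q^2 + 8*q
(5) = -1.85*a^3 - 4.33*a^2 + 3.16*a + 1.66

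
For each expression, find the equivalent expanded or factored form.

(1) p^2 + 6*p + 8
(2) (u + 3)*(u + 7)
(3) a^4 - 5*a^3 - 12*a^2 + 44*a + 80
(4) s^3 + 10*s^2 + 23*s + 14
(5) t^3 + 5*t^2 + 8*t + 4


(1) = (p + 2)*(p + 4)
(2) = u^2 + 10*u + 21
(3) = (a - 5)*(a - 4)*(a + 2)^2
(4) = (s + 1)*(s + 2)*(s + 7)
(5) = (t + 1)*(t + 2)^2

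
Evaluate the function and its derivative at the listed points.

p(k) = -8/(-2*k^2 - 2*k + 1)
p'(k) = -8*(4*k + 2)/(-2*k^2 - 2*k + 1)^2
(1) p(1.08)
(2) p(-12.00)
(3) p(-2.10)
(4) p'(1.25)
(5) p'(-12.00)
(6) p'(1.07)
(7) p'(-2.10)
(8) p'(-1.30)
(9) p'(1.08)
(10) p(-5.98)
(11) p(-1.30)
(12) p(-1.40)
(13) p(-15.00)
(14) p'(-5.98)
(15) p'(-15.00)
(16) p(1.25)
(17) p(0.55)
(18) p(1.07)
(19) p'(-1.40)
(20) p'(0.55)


(1) = 2.29
(2) = 0.03
(3) = 2.21
(4) = -2.62
(5) = 0.01
(6) = -4.27
(7) = 3.91
(8) = 528.93
(9) = -4.14
(10) = 0.14
(11) = -36.36
(12) = 66.67
(13) = 0.02
(14) = 0.05
(15) = 0.00
(16) = 1.73
(17) = 11.35
(18) = 2.33
(19) = 2000.00
(20) = -67.60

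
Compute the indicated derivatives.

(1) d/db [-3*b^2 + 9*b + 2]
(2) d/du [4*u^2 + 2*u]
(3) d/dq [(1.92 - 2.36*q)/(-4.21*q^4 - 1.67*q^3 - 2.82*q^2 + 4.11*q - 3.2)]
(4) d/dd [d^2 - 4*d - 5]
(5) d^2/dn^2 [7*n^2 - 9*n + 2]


(1) = 9 - 6*b
(2) = 8*u + 2
(3) = (-29.8068*q^4 + 24.4504*q^3 + 2.964*q^2 + 10.8288*q - 0.3392)/(17.7241*q^8 + 14.0614*q^7 + 26.5333*q^6 - 25.1874*q^5 + 21.169*q^4 - 12.4924*q^3 + 34.9401*q^2 - 26.304*q + 10.24)
(4) = 2*d - 4
(5) = 14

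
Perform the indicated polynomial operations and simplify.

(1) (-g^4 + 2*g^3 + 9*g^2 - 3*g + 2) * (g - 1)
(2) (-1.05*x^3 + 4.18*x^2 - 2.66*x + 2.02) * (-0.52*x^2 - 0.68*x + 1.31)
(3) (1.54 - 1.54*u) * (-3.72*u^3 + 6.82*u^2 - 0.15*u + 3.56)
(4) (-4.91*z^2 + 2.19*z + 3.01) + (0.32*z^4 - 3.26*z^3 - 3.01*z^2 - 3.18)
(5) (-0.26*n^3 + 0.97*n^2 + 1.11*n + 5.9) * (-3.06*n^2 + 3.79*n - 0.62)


(1) = -g^5 + 3*g^4 + 7*g^3 - 12*g^2 + 5*g - 2
(2) = 0.546*x^5 - 1.4596*x^4 - 2.8347*x^3 + 6.2342*x^2 - 4.8582*x + 2.6462
(3) = 5.7288*u^4 - 16.2316*u^3 + 10.7338*u^2 - 5.7134*u + 5.4824
(4) = 0.32*z^4 - 3.26*z^3 - 7.92*z^2 + 2.19*z - 0.17
(5) = 0.7956*n^5 - 3.9536*n^4 + 0.4409*n^3 - 14.4485*n^2 + 21.6728*n - 3.658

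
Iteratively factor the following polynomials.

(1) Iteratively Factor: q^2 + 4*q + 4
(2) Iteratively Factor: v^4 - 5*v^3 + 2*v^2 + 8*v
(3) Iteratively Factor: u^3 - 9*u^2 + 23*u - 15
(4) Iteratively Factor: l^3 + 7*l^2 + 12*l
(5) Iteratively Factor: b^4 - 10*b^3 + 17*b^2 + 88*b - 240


(1) = (q + 2)*(q + 2)
(2) = (v + 1)*(v^3 - 6*v^2 + 8*v) = (v - 4)*(v + 1)*(v^2 - 2*v) = v*(v - 4)*(v + 1)*(v - 2)
(3) = (u - 1)*(u^2 - 8*u + 15) = (u - 3)*(u - 1)*(u - 5)
(4) = (l + 3)*(l^2 + 4*l) = (l + 3)*(l + 4)*(l)
(5) = (b - 4)*(b^3 - 6*b^2 - 7*b + 60) = (b - 4)^2*(b^2 - 2*b - 15) = (b - 4)^2*(b + 3)*(b - 5)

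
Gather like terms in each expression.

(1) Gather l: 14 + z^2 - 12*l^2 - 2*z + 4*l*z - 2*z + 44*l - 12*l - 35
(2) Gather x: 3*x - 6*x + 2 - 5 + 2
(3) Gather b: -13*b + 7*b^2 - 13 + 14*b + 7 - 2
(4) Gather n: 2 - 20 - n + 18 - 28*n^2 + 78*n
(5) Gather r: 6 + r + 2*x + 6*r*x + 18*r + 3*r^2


(1) = -12*l^2 + l*(4*z + 32) + z^2 - 4*z - 21
(2) = -3*x - 1
(3) = 7*b^2 + b - 8
(4) = -28*n^2 + 77*n
(5) = 3*r^2 + r*(6*x + 19) + 2*x + 6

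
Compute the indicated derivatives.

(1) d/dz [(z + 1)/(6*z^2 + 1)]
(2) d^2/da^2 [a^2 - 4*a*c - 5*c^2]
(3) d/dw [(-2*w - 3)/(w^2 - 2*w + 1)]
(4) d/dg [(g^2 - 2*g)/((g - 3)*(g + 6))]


(1) = (6*z^2 - 12*z*(z + 1) + 1)/(6*z^2 + 1)^2
(2) = 2
(3) = 2*(w + 4)/(w^3 - 3*w^2 + 3*w - 1)
(4) = (5*g^2 - 36*g + 36)/(g^4 + 6*g^3 - 27*g^2 - 108*g + 324)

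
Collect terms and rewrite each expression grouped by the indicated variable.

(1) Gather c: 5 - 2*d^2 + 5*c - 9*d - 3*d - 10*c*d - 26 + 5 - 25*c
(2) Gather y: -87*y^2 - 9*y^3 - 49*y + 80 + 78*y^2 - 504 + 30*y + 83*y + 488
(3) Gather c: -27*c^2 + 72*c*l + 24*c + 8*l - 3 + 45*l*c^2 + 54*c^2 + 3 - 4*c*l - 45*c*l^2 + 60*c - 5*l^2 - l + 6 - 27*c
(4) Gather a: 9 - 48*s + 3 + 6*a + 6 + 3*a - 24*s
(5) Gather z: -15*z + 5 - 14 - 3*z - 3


(1) = c*(-10*d - 20) - 2*d^2 - 12*d - 16
(2) = -9*y^3 - 9*y^2 + 64*y + 64
(3) = c^2*(45*l + 27) + c*(-45*l^2 + 68*l + 57) - 5*l^2 + 7*l + 6
(4) = 9*a - 72*s + 18
(5) = -18*z - 12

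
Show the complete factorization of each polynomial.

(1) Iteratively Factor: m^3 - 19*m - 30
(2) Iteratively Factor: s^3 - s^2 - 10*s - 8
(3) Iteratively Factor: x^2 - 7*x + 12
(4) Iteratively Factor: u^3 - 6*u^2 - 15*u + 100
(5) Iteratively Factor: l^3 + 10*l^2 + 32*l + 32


(1) = (m + 3)*(m^2 - 3*m - 10) = (m + 2)*(m + 3)*(m - 5)
(2) = (s - 4)*(s^2 + 3*s + 2) = (s - 4)*(s + 1)*(s + 2)
(3) = (x - 3)*(x - 4)
(4) = (u + 4)*(u^2 - 10*u + 25) = (u - 5)*(u + 4)*(u - 5)
(5) = (l + 4)*(l^2 + 6*l + 8) = (l + 4)^2*(l + 2)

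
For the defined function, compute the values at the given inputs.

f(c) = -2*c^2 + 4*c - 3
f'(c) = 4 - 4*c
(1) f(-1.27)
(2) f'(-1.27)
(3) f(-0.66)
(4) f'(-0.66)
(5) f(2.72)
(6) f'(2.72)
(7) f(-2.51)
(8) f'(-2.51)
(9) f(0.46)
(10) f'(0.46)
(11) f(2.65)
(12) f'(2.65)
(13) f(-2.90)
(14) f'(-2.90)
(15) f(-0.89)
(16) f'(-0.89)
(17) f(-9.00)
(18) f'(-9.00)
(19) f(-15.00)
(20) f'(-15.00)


(1) = -11.31
(2) = 9.08
(3) = -6.51
(4) = 6.64
(5) = -6.92
(6) = -6.88
(7) = -25.64
(8) = 14.04
(9) = -1.58
(10) = 2.16
(11) = -6.45
(12) = -6.60
(13) = -31.42
(14) = 15.60
(15) = -8.14
(16) = 7.56
(17) = -201.00
(18) = 40.00
(19) = -513.00
(20) = 64.00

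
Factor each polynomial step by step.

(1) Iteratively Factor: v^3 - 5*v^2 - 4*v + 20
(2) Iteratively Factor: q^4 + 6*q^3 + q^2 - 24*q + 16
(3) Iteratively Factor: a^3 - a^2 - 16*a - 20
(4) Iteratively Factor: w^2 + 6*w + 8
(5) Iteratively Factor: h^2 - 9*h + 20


(1) = (v - 2)*(v^2 - 3*v - 10) = (v - 2)*(v + 2)*(v - 5)
(2) = (q + 4)*(q^3 + 2*q^2 - 7*q + 4) = (q - 1)*(q + 4)*(q^2 + 3*q - 4) = (q - 1)*(q + 4)^2*(q - 1)
(3) = (a + 2)*(a^2 - 3*a - 10) = (a - 5)*(a + 2)*(a + 2)
(4) = (w + 4)*(w + 2)
(5) = (h - 5)*(h - 4)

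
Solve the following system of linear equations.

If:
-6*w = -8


Then:
w = 4/3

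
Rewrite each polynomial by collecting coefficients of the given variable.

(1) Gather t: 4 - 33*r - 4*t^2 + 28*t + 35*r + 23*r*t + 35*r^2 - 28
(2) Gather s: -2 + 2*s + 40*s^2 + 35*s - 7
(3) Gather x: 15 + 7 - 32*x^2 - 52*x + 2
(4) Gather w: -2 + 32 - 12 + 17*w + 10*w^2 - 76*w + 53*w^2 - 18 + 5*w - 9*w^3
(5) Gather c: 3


(1) = 35*r^2 + 2*r - 4*t^2 + t*(23*r + 28) - 24
(2) = 40*s^2 + 37*s - 9
(3) = -32*x^2 - 52*x + 24
(4) = -9*w^3 + 63*w^2 - 54*w
(5) = 3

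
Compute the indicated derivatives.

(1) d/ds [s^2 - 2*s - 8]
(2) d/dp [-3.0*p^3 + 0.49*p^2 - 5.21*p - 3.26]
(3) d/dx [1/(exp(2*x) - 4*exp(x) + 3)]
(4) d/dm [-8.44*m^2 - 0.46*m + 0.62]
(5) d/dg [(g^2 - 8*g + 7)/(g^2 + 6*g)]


(1) = 2*s - 2
(2) = -9.0*p^2 + 0.98*p - 5.21
(3) = 2*(2 - exp(x))*exp(x)/(exp(2*x) - 4*exp(x) + 3)^2
(4) = -16.88*m - 0.46
(5) = 14*(g^2 - g - 3)/(g^2*(g^2 + 12*g + 36))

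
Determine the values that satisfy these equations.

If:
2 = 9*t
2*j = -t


Then:
j = -1/9
t = 2/9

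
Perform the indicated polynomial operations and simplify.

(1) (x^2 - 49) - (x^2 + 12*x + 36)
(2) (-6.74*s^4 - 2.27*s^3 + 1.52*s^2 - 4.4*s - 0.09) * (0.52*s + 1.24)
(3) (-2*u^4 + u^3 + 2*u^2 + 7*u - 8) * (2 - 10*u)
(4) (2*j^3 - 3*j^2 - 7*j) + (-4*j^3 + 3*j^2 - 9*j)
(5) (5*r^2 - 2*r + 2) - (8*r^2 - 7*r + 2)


(1) = -12*x - 85
(2) = -3.5048*s^5 - 9.538*s^4 - 2.0244*s^3 - 0.4032*s^2 - 5.5028*s - 0.1116
(3) = 20*u^5 - 14*u^4 - 18*u^3 - 66*u^2 + 94*u - 16
(4) = -2*j^3 - 16*j
(5) = -3*r^2 + 5*r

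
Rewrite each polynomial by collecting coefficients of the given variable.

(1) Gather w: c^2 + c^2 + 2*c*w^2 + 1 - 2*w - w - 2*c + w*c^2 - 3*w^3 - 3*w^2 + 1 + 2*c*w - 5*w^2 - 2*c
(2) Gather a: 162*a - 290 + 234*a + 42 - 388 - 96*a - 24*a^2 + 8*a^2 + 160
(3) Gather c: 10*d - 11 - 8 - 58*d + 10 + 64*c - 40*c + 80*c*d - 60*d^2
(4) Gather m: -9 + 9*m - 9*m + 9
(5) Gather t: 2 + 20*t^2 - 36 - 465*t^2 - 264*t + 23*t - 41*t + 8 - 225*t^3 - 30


(1) = 2*c^2 - 4*c - 3*w^3 + w^2*(2*c - 8) + w*(c^2 + 2*c - 3) + 2
(2) = -16*a^2 + 300*a - 476
(3) = c*(80*d + 24) - 60*d^2 - 48*d - 9
(4) = 0
(5) = -225*t^3 - 445*t^2 - 282*t - 56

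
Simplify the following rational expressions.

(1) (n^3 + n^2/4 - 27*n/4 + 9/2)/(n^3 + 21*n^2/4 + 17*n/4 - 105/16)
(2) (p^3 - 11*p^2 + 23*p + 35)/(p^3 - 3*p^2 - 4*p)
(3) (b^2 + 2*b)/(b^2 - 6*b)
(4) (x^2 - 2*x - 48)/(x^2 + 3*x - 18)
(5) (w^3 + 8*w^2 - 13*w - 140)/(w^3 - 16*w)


(1) = (4*n^2 + 4*n - 24)/(4*n^2 + 24*n + 35)
(2) = (p^2 - 12*p + 35)/(p^2 - 4*p)
(3) = (b + 2)/(b - 6)
(4) = (x - 8)/(x - 3)
(5) = (w^2 + 12*w + 35)/(w^2 + 4*w)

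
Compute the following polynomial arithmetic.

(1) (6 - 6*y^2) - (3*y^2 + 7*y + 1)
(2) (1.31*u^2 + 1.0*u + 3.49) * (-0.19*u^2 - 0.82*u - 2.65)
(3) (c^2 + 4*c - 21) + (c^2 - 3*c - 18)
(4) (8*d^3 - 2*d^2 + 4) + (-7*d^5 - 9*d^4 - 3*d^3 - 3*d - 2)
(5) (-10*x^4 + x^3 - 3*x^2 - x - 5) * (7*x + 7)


(1) = -9*y^2 - 7*y + 5
(2) = -0.2489*u^4 - 1.2642*u^3 - 4.9546*u^2 - 5.5118*u - 9.2485
(3) = 2*c^2 + c - 39
(4) = -7*d^5 - 9*d^4 + 5*d^3 - 2*d^2 - 3*d + 2
(5) = -70*x^5 - 63*x^4 - 14*x^3 - 28*x^2 - 42*x - 35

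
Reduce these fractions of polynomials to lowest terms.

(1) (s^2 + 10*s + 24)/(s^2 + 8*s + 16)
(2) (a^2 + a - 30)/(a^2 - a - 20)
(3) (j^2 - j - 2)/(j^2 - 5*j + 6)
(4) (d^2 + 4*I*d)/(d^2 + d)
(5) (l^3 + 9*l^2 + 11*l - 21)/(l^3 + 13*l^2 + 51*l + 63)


(1) = (s + 6)/(s + 4)
(2) = (a + 6)/(a + 4)
(3) = (j + 1)/(j - 3)
(4) = (d + 4*I)/(d + 1)
(5) = (l - 1)/(l + 3)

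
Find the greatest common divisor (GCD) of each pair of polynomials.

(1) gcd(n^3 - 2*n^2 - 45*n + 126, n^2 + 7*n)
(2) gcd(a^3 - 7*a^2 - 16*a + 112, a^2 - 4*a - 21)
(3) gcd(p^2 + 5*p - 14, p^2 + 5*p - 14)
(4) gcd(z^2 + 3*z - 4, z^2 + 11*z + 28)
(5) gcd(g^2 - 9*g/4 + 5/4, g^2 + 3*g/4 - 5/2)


(1) = n + 7
(2) = a - 7
(3) = p^2 + 5*p - 14
(4) = gcd((z - 1)*(z + 4), (z + 4)*(z + 7)) = z + 4
(5) = gcd((g - 5/4)*(g - 1), (g - 5/4)*(g + 2)) = g - 5/4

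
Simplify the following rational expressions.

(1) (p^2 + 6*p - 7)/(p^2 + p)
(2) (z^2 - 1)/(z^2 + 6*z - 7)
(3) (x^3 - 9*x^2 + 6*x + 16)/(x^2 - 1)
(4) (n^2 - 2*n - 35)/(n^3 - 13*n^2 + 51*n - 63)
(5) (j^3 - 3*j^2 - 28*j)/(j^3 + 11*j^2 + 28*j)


(1) = (p^2 + 6*p - 7)/(p^2 + p)
(2) = (z + 1)/(z + 7)
(3) = (x^2 - 10*x + 16)/(x - 1)
(4) = (n + 5)/(n^2 - 6*n + 9)
(5) = (j - 7)/(j + 7)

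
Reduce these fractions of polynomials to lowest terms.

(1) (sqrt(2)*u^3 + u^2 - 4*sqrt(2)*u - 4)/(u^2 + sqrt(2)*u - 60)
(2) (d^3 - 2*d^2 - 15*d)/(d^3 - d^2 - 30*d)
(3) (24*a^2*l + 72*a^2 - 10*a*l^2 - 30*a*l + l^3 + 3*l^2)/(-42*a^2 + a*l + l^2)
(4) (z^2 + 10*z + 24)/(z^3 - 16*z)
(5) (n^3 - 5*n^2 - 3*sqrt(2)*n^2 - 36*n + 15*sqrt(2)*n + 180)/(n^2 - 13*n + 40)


(1) = (sqrt(2)*u^3 + u^2 - 4*sqrt(2)*u - 4)/(u^2 + sqrt(2)*u - 60)
(2) = (d^2 - 2*d - 15)/(d^2 - d - 30)
(3) = (-4*a*l - 12*a + l^2 + 3*l)/(7*a + l)
(4) = (z + 6)/(z^2 - 4*z)
(5) = (n^2 - 3*sqrt(2)*n - 36)/(n - 8)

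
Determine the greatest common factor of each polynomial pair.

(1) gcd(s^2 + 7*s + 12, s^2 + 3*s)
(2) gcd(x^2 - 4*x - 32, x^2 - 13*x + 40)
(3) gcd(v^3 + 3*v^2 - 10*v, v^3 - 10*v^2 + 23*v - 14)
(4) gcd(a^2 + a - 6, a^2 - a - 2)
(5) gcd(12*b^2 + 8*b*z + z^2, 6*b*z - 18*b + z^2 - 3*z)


(1) = gcd((s + 3)*(s + 4), s*(s + 3)) = s + 3
(2) = x - 8
(3) = gcd(v*(v - 2)*(v + 5), (v - 7)*(v - 2)*(v - 1)) = v - 2
(4) = gcd((a - 2)*(a + 3), (a - 2)*(a + 1)) = a - 2
(5) = gcd((2*b + z)*(6*b + z), (6*b + z)*(z - 3)) = 6*b + z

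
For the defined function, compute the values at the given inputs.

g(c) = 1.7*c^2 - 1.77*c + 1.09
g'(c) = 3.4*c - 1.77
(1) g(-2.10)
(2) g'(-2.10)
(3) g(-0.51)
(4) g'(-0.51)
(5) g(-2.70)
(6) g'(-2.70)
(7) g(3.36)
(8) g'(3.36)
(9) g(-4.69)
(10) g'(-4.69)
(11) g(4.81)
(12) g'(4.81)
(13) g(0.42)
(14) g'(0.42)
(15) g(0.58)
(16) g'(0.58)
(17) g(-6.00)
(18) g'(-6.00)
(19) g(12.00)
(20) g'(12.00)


(1) = 12.30
(2) = -8.91
(3) = 2.43
(4) = -3.50
(5) = 18.26
(6) = -10.95
(7) = 14.34
(8) = 9.65
(9) = 46.78
(10) = -17.72
(11) = 31.91
(12) = 14.58
(13) = 0.65
(14) = -0.34
(15) = 0.64
(16) = 0.20
(17) = 72.91
(18) = -22.17
(19) = 224.65
(20) = 39.03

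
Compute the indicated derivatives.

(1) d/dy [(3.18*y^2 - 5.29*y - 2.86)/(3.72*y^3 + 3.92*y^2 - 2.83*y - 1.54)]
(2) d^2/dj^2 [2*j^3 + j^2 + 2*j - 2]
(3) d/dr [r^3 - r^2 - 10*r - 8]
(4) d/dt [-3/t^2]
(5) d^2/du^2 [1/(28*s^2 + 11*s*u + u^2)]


(1) = (-11.8296*y^4 + 39.3576*y^3 + 43.655*y^2 + 12.628*y + 0.0528)/(13.8384*y^6 + 29.1648*y^5 - 5.6888*y^4 - 33.6448*y^3 - 4.0647*y^2 + 8.7164*y + 2.3716)
(2) = 12*j + 2
(3) = 3*r^2 - 2*r - 10
(4) = 6/t^3
(5) = 2*(-28*s^2 - 11*s*u - u^2 + (11*s + 2*u)^2)/(28*s^2 + 11*s*u + u^2)^3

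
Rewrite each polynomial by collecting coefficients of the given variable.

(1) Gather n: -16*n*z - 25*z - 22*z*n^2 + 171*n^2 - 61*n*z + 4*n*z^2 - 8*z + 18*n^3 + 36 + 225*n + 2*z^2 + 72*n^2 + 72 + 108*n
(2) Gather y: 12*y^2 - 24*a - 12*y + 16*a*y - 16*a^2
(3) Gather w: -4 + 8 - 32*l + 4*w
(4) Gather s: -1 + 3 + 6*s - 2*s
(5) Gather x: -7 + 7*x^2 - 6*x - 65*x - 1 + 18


(1) = 18*n^3 + n^2*(243 - 22*z) + n*(4*z^2 - 77*z + 333) + 2*z^2 - 33*z + 108
(2) = -16*a^2 - 24*a + 12*y^2 + y*(16*a - 12)
(3) = -32*l + 4*w + 4
(4) = 4*s + 2
(5) = 7*x^2 - 71*x + 10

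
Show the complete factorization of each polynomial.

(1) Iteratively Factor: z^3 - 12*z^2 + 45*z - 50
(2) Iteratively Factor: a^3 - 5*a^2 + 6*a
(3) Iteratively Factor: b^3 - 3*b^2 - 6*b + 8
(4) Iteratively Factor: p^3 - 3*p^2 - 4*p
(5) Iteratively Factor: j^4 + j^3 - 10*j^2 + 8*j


(1) = (z - 5)*(z^2 - 7*z + 10) = (z - 5)^2*(z - 2)
(2) = (a)*(a^2 - 5*a + 6) = a*(a - 2)*(a - 3)
(3) = (b + 2)*(b^2 - 5*b + 4) = (b - 4)*(b + 2)*(b - 1)
(4) = (p + 1)*(p^2 - 4*p) = p*(p + 1)*(p - 4)
(5) = (j - 2)*(j^3 + 3*j^2 - 4*j) = j*(j - 2)*(j^2 + 3*j - 4) = j*(j - 2)*(j + 4)*(j - 1)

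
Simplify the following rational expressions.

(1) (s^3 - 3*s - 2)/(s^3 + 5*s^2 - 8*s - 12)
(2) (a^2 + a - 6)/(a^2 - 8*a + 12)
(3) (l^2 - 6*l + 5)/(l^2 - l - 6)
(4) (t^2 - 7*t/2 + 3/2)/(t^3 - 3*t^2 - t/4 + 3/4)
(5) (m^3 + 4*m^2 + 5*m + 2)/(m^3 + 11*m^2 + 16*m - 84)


(1) = (s + 1)/(s + 6)
(2) = (a + 3)/(a - 6)
(3) = (l^2 - 6*l + 5)/(l^2 - l - 6)
(4) = 2/(2*t + 1)
(5) = (m^3 + 4*m^2 + 5*m + 2)/(m^3 + 11*m^2 + 16*m - 84)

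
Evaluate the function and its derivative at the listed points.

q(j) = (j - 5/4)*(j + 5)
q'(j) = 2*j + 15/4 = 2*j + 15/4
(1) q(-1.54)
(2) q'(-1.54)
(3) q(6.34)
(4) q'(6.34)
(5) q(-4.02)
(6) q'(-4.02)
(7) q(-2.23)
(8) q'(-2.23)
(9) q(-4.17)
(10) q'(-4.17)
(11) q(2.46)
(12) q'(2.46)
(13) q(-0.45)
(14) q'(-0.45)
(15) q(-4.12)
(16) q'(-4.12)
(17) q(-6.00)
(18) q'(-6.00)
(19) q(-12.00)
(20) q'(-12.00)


(1) = -9.65
(2) = 0.67
(3) = 57.72
(4) = 16.43
(5) = -5.16
(6) = -4.29
(7) = -9.64
(8) = -0.71
(9) = -4.50
(10) = -4.59
(11) = 9.03
(12) = 8.67
(13) = -7.73
(14) = 2.85
(15) = -4.73
(16) = -4.49
(17) = 7.25
(18) = -8.25
(19) = 92.75
(20) = -20.25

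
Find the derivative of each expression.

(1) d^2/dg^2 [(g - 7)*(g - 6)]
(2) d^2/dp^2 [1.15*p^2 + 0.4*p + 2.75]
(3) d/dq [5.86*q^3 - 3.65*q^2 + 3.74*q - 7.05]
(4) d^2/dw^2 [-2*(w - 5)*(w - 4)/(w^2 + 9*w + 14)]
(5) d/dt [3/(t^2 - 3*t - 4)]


(1) = 2
(2) = 2.30000000000000
(3) = 17.58*q^2 - 7.3*q + 3.74
(4) = 24*(3*w^3 - 3*w^2 - 153*w - 445)/(w^6 + 27*w^5 + 285*w^4 + 1485*w^3 + 3990*w^2 + 5292*w + 2744)
(5) = 3*(3 - 2*t)/(-t^2 + 3*t + 4)^2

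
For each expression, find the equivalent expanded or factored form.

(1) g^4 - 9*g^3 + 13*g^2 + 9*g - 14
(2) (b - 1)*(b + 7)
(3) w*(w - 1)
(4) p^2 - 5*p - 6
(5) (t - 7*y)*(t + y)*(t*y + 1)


(1) = (g - 7)*(g - 2)*(g - 1)*(g + 1)
(2) = b^2 + 6*b - 7
(3) = w^2 - w
(4) = (p - 6)*(p + 1)
(5) = t^3*y - 6*t^2*y^2 + t^2 - 7*t*y^3 - 6*t*y - 7*y^2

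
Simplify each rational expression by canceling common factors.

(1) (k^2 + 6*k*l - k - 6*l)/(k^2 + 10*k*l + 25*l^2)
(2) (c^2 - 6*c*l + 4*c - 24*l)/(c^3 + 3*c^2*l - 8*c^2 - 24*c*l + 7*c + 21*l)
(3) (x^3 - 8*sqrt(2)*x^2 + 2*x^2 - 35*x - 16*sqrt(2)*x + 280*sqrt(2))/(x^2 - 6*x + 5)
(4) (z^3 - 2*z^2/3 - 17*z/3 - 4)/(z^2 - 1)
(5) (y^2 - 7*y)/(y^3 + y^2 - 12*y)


(1) = (k^2 + 6*k*l - k - 6*l)/(k^2 + 10*k*l + 25*l^2)
(2) = (c^2 - 6*c*l + 4*c - 24*l)/(c^3 + 3*c^2*l - 8*c^2 - 24*c*l + 7*c + 21*l)
(3) = (x^2 + x*(7 - 8*sqrt(2)) - 56*sqrt(2))/(x - 1)
(4) = (3*z^2 - 5*z - 12)/(3*z - 3)
(5) = (y - 7)/(y^2 + y - 12)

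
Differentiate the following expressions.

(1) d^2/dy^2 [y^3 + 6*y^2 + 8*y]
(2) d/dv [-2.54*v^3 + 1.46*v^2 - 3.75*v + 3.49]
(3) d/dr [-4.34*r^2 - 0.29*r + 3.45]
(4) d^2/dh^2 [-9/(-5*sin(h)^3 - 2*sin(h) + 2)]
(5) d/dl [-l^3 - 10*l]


(1) = 6*y + 12
(2) = -7.62*v^2 + 2.92*v - 3.75
(3) = -8.68*r - 0.29
(4) = 9*(-225*sin(h)^6 + 280*sin(h)^4 - 90*sin(h)^3 + 56*sin(h)^2 + 56*sin(h) + 8)/(5*sin(h)^3 + 2*sin(h) - 2)^3
(5) = -3*l^2 - 10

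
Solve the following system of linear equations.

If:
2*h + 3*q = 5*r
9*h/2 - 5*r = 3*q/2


Then:
h = 15*r/11
q = 25*r/33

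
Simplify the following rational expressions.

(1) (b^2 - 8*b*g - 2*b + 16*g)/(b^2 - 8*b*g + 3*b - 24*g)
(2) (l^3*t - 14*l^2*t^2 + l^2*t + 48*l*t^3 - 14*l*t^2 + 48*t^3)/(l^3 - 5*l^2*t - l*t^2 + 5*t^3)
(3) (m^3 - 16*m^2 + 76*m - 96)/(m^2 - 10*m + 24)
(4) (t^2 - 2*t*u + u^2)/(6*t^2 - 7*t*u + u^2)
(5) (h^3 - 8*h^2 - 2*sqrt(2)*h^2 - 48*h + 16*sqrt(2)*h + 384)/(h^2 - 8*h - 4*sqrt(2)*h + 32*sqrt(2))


(1) = (b - 2)/(b + 3)
(2) = (l^3*t - 14*l^2*t^2 + l^2*t + 48*l*t^3 - 14*l*t^2 + 48*t^3)/(l^3 - 5*l^2*t - l*t^2 + 5*t^3)
(3) = (m^2 - 10*m + 16)/(m - 4)
(4) = (t - u)/(6*t - u)
(5) = (h^2 - 2*sqrt(2)*h - 48)/(h - 4*sqrt(2))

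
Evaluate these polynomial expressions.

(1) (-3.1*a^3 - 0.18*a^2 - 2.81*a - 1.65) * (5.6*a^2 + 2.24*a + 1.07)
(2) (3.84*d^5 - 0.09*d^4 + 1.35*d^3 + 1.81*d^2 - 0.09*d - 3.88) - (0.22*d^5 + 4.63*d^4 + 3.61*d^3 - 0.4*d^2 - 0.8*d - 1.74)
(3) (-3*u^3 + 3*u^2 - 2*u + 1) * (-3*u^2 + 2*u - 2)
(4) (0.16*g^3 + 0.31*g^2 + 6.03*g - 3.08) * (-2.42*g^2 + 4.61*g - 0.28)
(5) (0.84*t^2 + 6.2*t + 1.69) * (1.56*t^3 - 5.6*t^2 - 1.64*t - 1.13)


(1) = -17.36*a^5 - 7.952*a^4 - 19.4562*a^3 - 15.727*a^2 - 6.7027*a - 1.7655
(2) = 3.62*d^5 - 4.72*d^4 - 2.26*d^3 + 2.21*d^2 + 0.71*d - 2.14
(3) = 9*u^5 - 15*u^4 + 18*u^3 - 13*u^2 + 6*u - 2
(4) = -0.3872*g^5 - 0.0126*g^4 - 13.2083*g^3 + 35.1651*g^2 - 15.8872*g + 0.8624
(5) = 1.3104*t^5 + 4.968*t^4 - 33.4612*t^3 - 20.5812*t^2 - 9.7776*t - 1.9097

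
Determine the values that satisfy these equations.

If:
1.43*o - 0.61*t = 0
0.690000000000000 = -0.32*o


Then:
o = -2.16
t = -5.05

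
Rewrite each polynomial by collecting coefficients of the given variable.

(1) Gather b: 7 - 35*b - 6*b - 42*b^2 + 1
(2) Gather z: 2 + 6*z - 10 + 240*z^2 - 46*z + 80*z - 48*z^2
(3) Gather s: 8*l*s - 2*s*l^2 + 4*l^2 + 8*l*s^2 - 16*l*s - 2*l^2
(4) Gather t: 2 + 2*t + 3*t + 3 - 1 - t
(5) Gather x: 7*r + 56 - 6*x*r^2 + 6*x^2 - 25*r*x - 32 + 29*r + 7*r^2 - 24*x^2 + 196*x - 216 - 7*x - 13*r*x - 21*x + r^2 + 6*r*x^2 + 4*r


(1) = -42*b^2 - 41*b + 8
(2) = 192*z^2 + 40*z - 8
(3) = 2*l^2 + 8*l*s^2 + s*(-2*l^2 - 8*l)
(4) = 4*t + 4
(5) = 8*r^2 + 40*r + x^2*(6*r - 18) + x*(-6*r^2 - 38*r + 168) - 192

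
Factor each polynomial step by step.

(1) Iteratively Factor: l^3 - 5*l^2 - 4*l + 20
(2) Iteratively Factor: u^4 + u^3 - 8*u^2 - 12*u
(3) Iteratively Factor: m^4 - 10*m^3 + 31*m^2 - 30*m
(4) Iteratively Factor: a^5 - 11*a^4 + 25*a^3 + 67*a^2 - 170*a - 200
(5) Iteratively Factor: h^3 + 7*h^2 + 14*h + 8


(1) = (l - 2)*(l^2 - 3*l - 10) = (l - 2)*(l + 2)*(l - 5)
(2) = (u)*(u^3 + u^2 - 8*u - 12) = u*(u + 2)*(u^2 - u - 6) = u*(u - 3)*(u + 2)*(u + 2)
(3) = (m - 2)*(m^3 - 8*m^2 + 15*m) = m*(m - 2)*(m^2 - 8*m + 15) = m*(m - 5)*(m - 2)*(m - 3)
(4) = (a + 2)*(a^4 - 13*a^3 + 51*a^2 - 35*a - 100) = (a - 5)*(a + 2)*(a^3 - 8*a^2 + 11*a + 20) = (a - 5)*(a - 4)*(a + 2)*(a^2 - 4*a - 5) = (a - 5)^2*(a - 4)*(a + 2)*(a + 1)
(5) = (h + 1)*(h^2 + 6*h + 8) = (h + 1)*(h + 2)*(h + 4)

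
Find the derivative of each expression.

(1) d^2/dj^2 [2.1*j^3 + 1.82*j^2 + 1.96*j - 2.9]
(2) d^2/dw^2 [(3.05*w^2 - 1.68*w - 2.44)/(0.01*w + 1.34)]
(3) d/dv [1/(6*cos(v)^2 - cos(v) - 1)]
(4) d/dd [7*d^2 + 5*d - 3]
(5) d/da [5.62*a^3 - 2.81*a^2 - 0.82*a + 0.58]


(1) = 12.6*j + 3.64
(2) = 10.997696/(1.0e-6*w^3 + 0.000402*w^2 + 0.053868*w + 2.406104)
(3) = (12*cos(v) - 1)*sin(v)/(-6*cos(v)^2 + cos(v) + 1)^2
(4) = 14*d + 5
(5) = 16.86*a^2 - 5.62*a - 0.82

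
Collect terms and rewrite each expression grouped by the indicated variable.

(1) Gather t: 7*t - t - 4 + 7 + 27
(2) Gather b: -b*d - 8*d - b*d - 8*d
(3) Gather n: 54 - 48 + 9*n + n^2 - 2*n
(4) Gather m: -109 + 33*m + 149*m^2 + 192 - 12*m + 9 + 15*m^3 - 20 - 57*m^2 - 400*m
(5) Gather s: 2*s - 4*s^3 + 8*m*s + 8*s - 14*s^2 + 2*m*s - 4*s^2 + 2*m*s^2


(1) = 6*t + 30
(2) = -2*b*d - 16*d
(3) = n^2 + 7*n + 6
(4) = 15*m^3 + 92*m^2 - 379*m + 72
(5) = -4*s^3 + s^2*(2*m - 18) + s*(10*m + 10)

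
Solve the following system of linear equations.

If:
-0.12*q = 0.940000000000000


Then:
q = -7.83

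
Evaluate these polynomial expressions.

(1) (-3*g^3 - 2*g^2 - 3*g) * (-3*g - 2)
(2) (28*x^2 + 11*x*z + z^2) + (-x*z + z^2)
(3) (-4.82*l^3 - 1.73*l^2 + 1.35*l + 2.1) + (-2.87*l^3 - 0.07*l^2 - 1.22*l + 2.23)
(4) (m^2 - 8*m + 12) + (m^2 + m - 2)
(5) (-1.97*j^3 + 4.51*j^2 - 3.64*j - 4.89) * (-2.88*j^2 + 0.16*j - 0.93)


(1) = 9*g^4 + 12*g^3 + 13*g^2 + 6*g
(2) = 28*x^2 + 10*x*z + 2*z^2
(3) = -7.69*l^3 - 1.8*l^2 + 0.13*l + 4.33
(4) = 2*m^2 - 7*m + 10
(5) = 5.6736*j^5 - 13.304*j^4 + 13.0369*j^3 + 9.3065*j^2 + 2.6028*j + 4.5477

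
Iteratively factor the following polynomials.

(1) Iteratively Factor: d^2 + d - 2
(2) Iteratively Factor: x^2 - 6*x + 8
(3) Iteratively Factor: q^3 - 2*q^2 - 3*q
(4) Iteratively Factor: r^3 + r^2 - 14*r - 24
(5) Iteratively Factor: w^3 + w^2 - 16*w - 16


(1) = (d + 2)*(d - 1)
(2) = (x - 2)*(x - 4)
(3) = (q - 3)*(q^2 + q) = (q - 3)*(q + 1)*(q)
(4) = (r - 4)*(r^2 + 5*r + 6) = (r - 4)*(r + 2)*(r + 3)
(5) = (w - 4)*(w^2 + 5*w + 4) = (w - 4)*(w + 1)*(w + 4)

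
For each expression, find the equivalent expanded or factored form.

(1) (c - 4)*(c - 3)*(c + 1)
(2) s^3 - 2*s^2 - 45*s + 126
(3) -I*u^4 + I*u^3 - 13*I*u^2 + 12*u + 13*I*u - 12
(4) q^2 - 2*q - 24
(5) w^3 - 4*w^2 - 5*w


(1) = c^3 - 6*c^2 + 5*c + 12
(2) = (s - 6)*(s - 3)*(s + 7)
(3) = (u - 4*I)*(u + I)*(u + 3*I)*(-I*u + I)
(4) = (q - 6)*(q + 4)
(5) = w*(w - 5)*(w + 1)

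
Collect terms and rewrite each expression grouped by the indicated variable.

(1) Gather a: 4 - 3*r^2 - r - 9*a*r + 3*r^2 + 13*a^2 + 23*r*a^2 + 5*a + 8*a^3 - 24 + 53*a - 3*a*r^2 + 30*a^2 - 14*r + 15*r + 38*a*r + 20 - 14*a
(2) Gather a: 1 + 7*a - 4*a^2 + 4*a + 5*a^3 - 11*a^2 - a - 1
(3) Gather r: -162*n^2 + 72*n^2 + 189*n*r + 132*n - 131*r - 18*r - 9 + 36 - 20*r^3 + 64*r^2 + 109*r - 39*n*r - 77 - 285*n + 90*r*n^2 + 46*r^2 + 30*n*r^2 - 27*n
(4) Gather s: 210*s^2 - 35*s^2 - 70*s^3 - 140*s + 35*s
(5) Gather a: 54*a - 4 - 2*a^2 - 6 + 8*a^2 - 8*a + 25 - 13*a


(1) = 8*a^3 + a^2*(23*r + 43) + a*(-3*r^2 + 29*r + 44)
(2) = 5*a^3 - 15*a^2 + 10*a
(3) = -90*n^2 - 180*n - 20*r^3 + r^2*(30*n + 110) + r*(90*n^2 + 150*n - 40) - 50
(4) = -70*s^3 + 175*s^2 - 105*s
(5) = 6*a^2 + 33*a + 15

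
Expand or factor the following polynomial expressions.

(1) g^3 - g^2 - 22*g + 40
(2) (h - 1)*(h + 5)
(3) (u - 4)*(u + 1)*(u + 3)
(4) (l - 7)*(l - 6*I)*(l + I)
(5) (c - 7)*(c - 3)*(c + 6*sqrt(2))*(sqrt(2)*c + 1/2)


(1) = (g - 4)*(g - 2)*(g + 5)
(2) = h^2 + 4*h - 5
(3) = u^3 - 13*u - 12
(4) = l^3 - 7*l^2 - 5*I*l^2 + 6*l + 35*I*l - 42
(5) = sqrt(2)*c^4 - 10*sqrt(2)*c^3 + 25*c^3/2 - 125*c^2 + 24*sqrt(2)*c^2 - 30*sqrt(2)*c + 525*c/2 + 63*sqrt(2)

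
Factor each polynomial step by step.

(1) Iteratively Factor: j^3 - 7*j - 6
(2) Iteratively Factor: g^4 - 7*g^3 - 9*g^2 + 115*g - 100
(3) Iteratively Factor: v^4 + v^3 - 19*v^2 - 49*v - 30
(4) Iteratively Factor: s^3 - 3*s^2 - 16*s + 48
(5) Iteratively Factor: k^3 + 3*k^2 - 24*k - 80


(1) = (j + 2)*(j^2 - 2*j - 3) = (j + 1)*(j + 2)*(j - 3)
(2) = (g - 5)*(g^3 - 2*g^2 - 19*g + 20) = (g - 5)^2*(g^2 + 3*g - 4) = (g - 5)^2*(g + 4)*(g - 1)
(3) = (v + 2)*(v^3 - v^2 - 17*v - 15) = (v - 5)*(v + 2)*(v^2 + 4*v + 3) = (v - 5)*(v + 1)*(v + 2)*(v + 3)
(4) = (s - 3)*(s^2 - 16) = (s - 4)*(s - 3)*(s + 4)
(5) = (k + 4)*(k^2 - k - 20) = (k - 5)*(k + 4)*(k + 4)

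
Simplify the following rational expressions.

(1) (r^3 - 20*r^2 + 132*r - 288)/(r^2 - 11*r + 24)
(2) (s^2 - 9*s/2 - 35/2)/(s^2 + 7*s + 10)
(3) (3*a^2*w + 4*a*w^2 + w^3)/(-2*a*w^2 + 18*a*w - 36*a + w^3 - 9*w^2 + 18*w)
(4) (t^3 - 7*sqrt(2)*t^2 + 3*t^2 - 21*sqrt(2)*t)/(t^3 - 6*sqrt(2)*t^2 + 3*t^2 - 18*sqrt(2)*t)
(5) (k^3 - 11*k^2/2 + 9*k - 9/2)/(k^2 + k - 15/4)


(1) = (r^2 - 12*r + 36)/(r - 3)
(2) = (2*s^2 - 9*s - 35)/(2*s^2 + 14*s + 20)
(3) = (3*a^2*w + 4*a*w^2 + w^3)/(-2*a*w^2 + 18*a*w - 36*a + w^3 - 9*w^2 + 18*w)
(4) = (t - 7*sqrt(2))/(t - 6*sqrt(2))
(5) = (2*k^2 - 8*k + 6)/(2*k + 5)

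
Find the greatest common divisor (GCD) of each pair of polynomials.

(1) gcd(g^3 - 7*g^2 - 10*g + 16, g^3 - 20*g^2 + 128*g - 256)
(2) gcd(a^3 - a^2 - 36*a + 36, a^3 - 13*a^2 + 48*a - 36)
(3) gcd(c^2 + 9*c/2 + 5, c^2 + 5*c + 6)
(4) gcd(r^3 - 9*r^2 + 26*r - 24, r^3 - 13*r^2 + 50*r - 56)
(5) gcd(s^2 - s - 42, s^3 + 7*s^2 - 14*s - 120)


(1) = gcd((g - 8)*(g - 1)*(g + 2), (g - 8)^2*(g - 4)) = g - 8
(2) = gcd((a - 6)*(a - 1)*(a + 6), (a - 6)^2*(a - 1)) = a^2 - 7*a + 6
(3) = gcd((c + 2)*(c + 5/2), (c + 2)*(c + 3)) = c + 2
(4) = r^2 - 6*r + 8
(5) = s + 6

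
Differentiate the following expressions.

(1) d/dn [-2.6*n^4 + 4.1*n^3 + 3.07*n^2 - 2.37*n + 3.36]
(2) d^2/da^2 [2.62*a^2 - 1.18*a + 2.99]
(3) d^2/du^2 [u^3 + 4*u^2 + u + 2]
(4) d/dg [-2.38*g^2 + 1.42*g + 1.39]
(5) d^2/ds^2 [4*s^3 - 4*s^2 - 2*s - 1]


(1) = -10.4*n^3 + 12.3*n^2 + 6.14*n - 2.37
(2) = 5.24000000000000
(3) = 6*u + 8
(4) = 1.42 - 4.76*g
(5) = 24*s - 8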